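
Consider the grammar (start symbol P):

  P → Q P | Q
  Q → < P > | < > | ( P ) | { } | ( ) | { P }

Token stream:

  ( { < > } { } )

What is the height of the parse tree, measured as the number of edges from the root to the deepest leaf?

6

[P [Q ( [P [Q { [P [Q < >]] }] [P [Q { }]]] )]]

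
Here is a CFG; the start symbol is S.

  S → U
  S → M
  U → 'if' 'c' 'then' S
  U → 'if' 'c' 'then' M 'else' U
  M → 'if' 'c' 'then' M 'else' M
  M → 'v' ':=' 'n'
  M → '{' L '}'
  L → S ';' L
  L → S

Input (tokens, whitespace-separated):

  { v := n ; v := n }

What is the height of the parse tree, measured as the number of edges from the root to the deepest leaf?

6

[S [M { [L [S [M v := n]] ; [L [S [M v := n]]]] }]]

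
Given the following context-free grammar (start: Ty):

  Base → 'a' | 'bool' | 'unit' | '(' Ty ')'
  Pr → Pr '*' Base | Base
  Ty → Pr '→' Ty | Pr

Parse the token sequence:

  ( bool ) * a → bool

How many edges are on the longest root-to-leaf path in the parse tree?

[Ty [Pr [Pr [Base ( [Ty [Pr [Base bool]]] )]] * [Base a]] → [Ty [Pr [Base bool]]]]

7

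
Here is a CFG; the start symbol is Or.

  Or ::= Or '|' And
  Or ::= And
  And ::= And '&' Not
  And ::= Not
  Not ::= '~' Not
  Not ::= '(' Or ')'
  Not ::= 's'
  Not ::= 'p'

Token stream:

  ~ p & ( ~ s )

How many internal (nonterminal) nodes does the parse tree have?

[Or [And [And [Not ~ [Not p]]] & [Not ( [Or [And [Not ~ [Not s]]]] )]]]

10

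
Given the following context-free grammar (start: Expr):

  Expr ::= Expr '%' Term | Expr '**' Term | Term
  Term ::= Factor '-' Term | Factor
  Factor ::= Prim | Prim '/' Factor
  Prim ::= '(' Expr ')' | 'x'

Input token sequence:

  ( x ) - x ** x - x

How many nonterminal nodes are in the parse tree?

18

[Expr [Expr [Term [Factor [Prim ( [Expr [Term [Factor [Prim x]]]] )]] - [Term [Factor [Prim x]]]]] ** [Term [Factor [Prim x]] - [Term [Factor [Prim x]]]]]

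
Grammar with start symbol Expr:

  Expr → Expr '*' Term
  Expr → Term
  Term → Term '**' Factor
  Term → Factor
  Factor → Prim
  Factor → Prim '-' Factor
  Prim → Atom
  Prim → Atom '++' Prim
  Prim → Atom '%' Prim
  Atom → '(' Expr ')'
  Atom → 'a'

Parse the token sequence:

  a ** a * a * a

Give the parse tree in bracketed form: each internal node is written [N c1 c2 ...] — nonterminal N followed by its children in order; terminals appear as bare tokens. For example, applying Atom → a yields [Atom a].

Expr
Expr * Term
Expr * Term * Term
Term * Term * Term
Term ** Factor * Term * Term
Factor ** Factor * Term * Term
Prim ** Factor * Term * Term
Atom ** Factor * Term * Term
a ** Factor * Term * Term
a ** Prim * Term * Term
a ** Atom * Term * Term
a ** a * Term * Term
a ** a * Factor * Term
a ** a * Prim * Term
a ** a * Atom * Term
a ** a * a * Term
a ** a * a * Factor
a ** a * a * Prim
a ** a * a * Atom
a ** a * a * a

[Expr [Expr [Expr [Term [Term [Factor [Prim [Atom a]]]] ** [Factor [Prim [Atom a]]]]] * [Term [Factor [Prim [Atom a]]]]] * [Term [Factor [Prim [Atom a]]]]]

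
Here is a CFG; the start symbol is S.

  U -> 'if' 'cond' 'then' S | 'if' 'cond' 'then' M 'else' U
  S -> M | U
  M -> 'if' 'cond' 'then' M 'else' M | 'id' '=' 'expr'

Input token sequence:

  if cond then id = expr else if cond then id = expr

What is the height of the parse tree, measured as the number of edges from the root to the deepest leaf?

[S [U if cond then [M id = expr] else [U if cond then [S [M id = expr]]]]]

5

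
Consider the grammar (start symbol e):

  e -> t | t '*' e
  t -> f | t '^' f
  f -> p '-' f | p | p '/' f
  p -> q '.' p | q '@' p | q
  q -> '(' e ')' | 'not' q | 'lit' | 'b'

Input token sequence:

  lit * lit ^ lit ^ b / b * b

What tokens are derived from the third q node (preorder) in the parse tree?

[e [t [f [p [q lit]]]] * [e [t [t [t [f [p [q lit]]]] ^ [f [p [q lit]]]] ^ [f [p [q b]] / [f [p [q b]]]]] * [e [t [f [p [q b]]]]]]]

lit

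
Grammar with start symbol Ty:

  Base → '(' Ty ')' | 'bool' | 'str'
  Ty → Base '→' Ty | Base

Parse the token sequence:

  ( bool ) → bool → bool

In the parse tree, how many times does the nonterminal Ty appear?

4

[Ty [Base ( [Ty [Base bool]] )] → [Ty [Base bool] → [Ty [Base bool]]]]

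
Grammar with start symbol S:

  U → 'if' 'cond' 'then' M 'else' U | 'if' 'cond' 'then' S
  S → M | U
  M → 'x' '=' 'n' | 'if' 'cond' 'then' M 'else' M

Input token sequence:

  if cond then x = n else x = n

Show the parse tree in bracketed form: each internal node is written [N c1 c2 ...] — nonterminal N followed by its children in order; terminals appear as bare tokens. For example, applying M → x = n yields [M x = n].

S
M
if cond then M else M
if cond then x = n else M
if cond then x = n else x = n

[S [M if cond then [M x = n] else [M x = n]]]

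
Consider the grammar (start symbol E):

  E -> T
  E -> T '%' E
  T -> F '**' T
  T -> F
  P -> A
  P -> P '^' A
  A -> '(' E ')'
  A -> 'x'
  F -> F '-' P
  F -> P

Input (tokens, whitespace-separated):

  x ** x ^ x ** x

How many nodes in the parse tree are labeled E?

[E [T [F [P [A x]]] ** [T [F [P [P [A x]] ^ [A x]]] ** [T [F [P [A x]]]]]]]

1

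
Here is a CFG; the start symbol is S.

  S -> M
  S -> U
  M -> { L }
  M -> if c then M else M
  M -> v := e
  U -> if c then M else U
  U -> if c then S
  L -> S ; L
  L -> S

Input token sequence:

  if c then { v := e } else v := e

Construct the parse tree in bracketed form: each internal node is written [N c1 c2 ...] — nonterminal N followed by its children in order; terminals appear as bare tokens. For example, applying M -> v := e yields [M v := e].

[S [M if c then [M { [L [S [M v := e]]] }] else [M v := e]]]

S
M
if c then M else M
if c then { L } else M
if c then { S } else M
if c then { M } else M
if c then { v := e } else M
if c then { v := e } else v := e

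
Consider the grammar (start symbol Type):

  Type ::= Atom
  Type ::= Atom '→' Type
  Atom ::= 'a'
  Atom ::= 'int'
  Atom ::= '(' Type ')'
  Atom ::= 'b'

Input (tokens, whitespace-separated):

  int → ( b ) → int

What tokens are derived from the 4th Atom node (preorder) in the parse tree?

int

[Type [Atom int] → [Type [Atom ( [Type [Atom b]] )] → [Type [Atom int]]]]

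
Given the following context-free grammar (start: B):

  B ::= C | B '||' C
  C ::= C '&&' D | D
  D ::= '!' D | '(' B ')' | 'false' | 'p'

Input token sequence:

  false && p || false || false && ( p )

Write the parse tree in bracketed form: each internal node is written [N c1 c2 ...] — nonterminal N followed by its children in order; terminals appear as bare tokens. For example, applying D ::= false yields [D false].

B
B || C
B || C || C
C || C || C
C && D || C || C
D && D || C || C
false && D || C || C
false && p || C || C
false && p || D || C
false && p || false || C
false && p || false || C && D
false && p || false || D && D
false && p || false || false && D
false && p || false || false && ( B )
false && p || false || false && ( C )
false && p || false || false && ( D )
false && p || false || false && ( p )

[B [B [B [C [C [D false]] && [D p]]] || [C [D false]]] || [C [C [D false]] && [D ( [B [C [D p]]] )]]]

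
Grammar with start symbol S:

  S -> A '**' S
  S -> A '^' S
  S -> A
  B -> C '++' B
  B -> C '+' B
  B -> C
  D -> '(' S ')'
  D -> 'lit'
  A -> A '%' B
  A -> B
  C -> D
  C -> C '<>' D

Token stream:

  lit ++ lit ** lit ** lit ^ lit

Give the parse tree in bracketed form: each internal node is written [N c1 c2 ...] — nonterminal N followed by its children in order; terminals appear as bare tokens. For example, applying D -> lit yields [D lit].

[S [A [B [C [D lit]] ++ [B [C [D lit]]]]] ** [S [A [B [C [D lit]]]] ** [S [A [B [C [D lit]]]] ^ [S [A [B [C [D lit]]]]]]]]

S
A ** S
B ** S
C ++ B ** S
D ++ B ** S
lit ++ B ** S
lit ++ C ** S
lit ++ D ** S
lit ++ lit ** S
lit ++ lit ** A ** S
lit ++ lit ** B ** S
lit ++ lit ** C ** S
lit ++ lit ** D ** S
lit ++ lit ** lit ** S
lit ++ lit ** lit ** A ^ S
lit ++ lit ** lit ** B ^ S
lit ++ lit ** lit ** C ^ S
lit ++ lit ** lit ** D ^ S
lit ++ lit ** lit ** lit ^ S
lit ++ lit ** lit ** lit ^ A
lit ++ lit ** lit ** lit ^ B
lit ++ lit ** lit ** lit ^ C
lit ++ lit ** lit ** lit ^ D
lit ++ lit ** lit ** lit ^ lit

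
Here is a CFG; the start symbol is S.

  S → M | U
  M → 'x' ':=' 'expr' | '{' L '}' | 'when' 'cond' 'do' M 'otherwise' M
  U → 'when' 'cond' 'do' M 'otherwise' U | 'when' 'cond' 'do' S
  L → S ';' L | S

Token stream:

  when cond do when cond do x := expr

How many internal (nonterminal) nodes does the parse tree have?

6

[S [U when cond do [S [U when cond do [S [M x := expr]]]]]]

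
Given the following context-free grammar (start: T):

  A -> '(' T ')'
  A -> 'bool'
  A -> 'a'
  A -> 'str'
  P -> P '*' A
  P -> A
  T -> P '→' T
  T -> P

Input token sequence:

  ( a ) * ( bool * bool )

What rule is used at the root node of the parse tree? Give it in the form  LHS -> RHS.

T -> P

[T [P [P [A ( [T [P [A a]]] )]] * [A ( [T [P [P [A bool]] * [A bool]]] )]]]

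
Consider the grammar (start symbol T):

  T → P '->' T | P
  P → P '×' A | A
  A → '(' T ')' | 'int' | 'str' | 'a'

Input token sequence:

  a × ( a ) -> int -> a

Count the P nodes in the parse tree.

5

[T [P [P [A a]] × [A ( [T [P [A a]]] )]] -> [T [P [A int]] -> [T [P [A a]]]]]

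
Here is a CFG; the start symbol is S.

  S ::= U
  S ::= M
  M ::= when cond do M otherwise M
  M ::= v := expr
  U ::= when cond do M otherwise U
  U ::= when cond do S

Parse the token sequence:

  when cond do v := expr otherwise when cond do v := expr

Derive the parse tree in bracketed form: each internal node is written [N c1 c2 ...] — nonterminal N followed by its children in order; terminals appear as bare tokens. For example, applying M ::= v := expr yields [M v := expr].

S
U
when cond do M otherwise U
when cond do v := expr otherwise U
when cond do v := expr otherwise when cond do S
when cond do v := expr otherwise when cond do M
when cond do v := expr otherwise when cond do v := expr

[S [U when cond do [M v := expr] otherwise [U when cond do [S [M v := expr]]]]]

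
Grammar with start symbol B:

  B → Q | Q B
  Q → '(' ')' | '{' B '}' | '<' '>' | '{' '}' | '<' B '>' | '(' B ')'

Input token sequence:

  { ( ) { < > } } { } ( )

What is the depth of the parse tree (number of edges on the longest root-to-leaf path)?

[B [Q { [B [Q ( )] [B [Q { [B [Q < >]] }]]] }] [B [Q { }] [B [Q ( )]]]]

7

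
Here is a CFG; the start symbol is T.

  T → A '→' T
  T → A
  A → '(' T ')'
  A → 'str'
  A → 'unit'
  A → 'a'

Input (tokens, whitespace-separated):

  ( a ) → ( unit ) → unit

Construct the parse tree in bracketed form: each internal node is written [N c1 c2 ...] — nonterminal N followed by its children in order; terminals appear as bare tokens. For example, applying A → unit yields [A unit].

[T [A ( [T [A a]] )] → [T [A ( [T [A unit]] )] → [T [A unit]]]]

T
A → T
( T ) → T
( A ) → T
( a ) → T
( a ) → A → T
( a ) → ( T ) → T
( a ) → ( A ) → T
( a ) → ( unit ) → T
( a ) → ( unit ) → A
( a ) → ( unit ) → unit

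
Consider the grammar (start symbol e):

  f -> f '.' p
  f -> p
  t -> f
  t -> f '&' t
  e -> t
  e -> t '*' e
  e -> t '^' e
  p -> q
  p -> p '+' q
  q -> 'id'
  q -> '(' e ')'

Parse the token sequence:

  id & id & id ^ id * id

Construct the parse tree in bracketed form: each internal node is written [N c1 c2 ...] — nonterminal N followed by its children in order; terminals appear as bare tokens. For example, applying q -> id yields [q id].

e
t ^ e
f & t ^ e
p & t ^ e
q & t ^ e
id & t ^ e
id & f & t ^ e
id & p & t ^ e
id & q & t ^ e
id & id & t ^ e
id & id & f ^ e
id & id & p ^ e
id & id & q ^ e
id & id & id ^ e
id & id & id ^ t * e
id & id & id ^ f * e
id & id & id ^ p * e
id & id & id ^ q * e
id & id & id ^ id * e
id & id & id ^ id * t
id & id & id ^ id * f
id & id & id ^ id * p
id & id & id ^ id * q
id & id & id ^ id * id

[e [t [f [p [q id]]] & [t [f [p [q id]]] & [t [f [p [q id]]]]]] ^ [e [t [f [p [q id]]]] * [e [t [f [p [q id]]]]]]]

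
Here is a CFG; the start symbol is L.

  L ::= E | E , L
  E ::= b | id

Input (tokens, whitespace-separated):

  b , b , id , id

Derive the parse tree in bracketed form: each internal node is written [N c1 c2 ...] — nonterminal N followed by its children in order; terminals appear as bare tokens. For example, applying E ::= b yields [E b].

L
E , L
b , L
b , E , L
b , b , L
b , b , E , L
b , b , id , L
b , b , id , E
b , b , id , id

[L [E b] , [L [E b] , [L [E id] , [L [E id]]]]]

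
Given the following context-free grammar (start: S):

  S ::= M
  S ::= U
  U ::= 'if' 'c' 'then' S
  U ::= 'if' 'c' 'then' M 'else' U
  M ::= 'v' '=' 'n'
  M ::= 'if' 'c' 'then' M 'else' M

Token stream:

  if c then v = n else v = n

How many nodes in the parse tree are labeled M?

3

[S [M if c then [M v = n] else [M v = n]]]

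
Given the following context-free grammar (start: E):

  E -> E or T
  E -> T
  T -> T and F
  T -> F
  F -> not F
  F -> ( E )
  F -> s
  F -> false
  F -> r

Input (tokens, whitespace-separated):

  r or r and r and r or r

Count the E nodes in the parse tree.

[E [E [E [T [F r]]] or [T [T [T [F r]] and [F r]] and [F r]]] or [T [F r]]]

3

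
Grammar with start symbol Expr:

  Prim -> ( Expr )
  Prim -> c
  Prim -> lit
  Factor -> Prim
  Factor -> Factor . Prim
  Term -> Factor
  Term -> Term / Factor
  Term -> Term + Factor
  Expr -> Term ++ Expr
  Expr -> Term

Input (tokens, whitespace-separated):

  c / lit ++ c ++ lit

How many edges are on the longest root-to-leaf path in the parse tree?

6

[Expr [Term [Term [Factor [Prim c]]] / [Factor [Prim lit]]] ++ [Expr [Term [Factor [Prim c]]] ++ [Expr [Term [Factor [Prim lit]]]]]]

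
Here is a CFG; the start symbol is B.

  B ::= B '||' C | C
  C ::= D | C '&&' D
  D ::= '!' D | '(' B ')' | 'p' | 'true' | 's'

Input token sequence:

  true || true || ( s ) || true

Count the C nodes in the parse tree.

[B [B [B [B [C [D true]]] || [C [D true]]] || [C [D ( [B [C [D s]]] )]]] || [C [D true]]]

5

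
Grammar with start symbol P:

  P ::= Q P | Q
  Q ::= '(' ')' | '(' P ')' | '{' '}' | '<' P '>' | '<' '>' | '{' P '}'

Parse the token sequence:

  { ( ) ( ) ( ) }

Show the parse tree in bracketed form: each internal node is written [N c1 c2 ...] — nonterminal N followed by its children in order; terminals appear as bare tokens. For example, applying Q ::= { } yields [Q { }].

[P [Q { [P [Q ( )] [P [Q ( )] [P [Q ( )]]]] }]]

P
Q
{ P }
{ Q P }
{ ( ) P }
{ ( ) Q P }
{ ( ) ( ) P }
{ ( ) ( ) Q }
{ ( ) ( ) ( ) }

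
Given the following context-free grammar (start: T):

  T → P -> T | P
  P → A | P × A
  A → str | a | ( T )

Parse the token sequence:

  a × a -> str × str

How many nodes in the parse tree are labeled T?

[T [P [P [A a]] × [A a]] -> [T [P [P [A str]] × [A str]]]]

2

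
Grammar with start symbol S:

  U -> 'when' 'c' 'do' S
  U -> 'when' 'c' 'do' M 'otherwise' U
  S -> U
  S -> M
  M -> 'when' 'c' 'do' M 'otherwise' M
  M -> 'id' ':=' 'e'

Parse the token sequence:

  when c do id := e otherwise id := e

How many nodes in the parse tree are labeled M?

3

[S [M when c do [M id := e] otherwise [M id := e]]]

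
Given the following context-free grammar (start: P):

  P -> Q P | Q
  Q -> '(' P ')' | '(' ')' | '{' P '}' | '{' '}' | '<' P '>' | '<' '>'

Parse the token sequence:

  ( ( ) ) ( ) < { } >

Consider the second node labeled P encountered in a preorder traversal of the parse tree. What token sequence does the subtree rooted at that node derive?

( )

[P [Q ( [P [Q ( )]] )] [P [Q ( )] [P [Q < [P [Q { }]] >]]]]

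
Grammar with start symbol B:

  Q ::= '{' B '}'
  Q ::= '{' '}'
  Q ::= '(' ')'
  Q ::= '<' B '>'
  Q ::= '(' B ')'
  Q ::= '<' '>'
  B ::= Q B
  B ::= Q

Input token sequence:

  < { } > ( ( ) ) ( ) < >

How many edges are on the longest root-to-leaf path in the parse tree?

5

[B [Q < [B [Q { }]] >] [B [Q ( [B [Q ( )]] )] [B [Q ( )] [B [Q < >]]]]]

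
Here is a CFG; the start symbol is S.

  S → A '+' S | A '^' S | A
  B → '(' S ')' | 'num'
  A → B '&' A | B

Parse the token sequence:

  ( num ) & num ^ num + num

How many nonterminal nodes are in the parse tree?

14

[S [A [B ( [S [A [B num]]] )] & [A [B num]]] ^ [S [A [B num]] + [S [A [B num]]]]]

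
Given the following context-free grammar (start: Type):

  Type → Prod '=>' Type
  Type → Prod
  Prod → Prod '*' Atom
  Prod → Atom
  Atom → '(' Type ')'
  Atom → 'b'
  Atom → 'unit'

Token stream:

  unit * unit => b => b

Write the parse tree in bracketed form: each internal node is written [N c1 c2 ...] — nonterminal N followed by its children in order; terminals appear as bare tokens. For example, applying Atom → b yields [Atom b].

Type
Prod => Type
Prod * Atom => Type
Atom * Atom => Type
unit * Atom => Type
unit * unit => Type
unit * unit => Prod => Type
unit * unit => Atom => Type
unit * unit => b => Type
unit * unit => b => Prod
unit * unit => b => Atom
unit * unit => b => b

[Type [Prod [Prod [Atom unit]] * [Atom unit]] => [Type [Prod [Atom b]] => [Type [Prod [Atom b]]]]]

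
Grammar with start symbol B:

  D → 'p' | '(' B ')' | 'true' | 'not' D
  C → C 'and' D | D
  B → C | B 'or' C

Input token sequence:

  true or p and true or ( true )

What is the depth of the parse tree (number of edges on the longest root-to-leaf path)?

6

[B [B [B [C [D true]]] or [C [C [D p]] and [D true]]] or [C [D ( [B [C [D true]]] )]]]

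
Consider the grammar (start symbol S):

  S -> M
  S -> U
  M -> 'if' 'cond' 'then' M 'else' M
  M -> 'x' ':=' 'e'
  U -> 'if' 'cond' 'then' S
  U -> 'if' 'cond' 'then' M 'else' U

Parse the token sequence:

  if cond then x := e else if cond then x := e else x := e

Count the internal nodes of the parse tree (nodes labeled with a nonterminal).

[S [M if cond then [M x := e] else [M if cond then [M x := e] else [M x := e]]]]

6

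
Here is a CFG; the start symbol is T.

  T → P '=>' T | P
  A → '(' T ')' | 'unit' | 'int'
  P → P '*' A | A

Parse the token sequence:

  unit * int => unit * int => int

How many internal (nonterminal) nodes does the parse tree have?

[T [P [P [A unit]] * [A int]] => [T [P [P [A unit]] * [A int]] => [T [P [A int]]]]]

13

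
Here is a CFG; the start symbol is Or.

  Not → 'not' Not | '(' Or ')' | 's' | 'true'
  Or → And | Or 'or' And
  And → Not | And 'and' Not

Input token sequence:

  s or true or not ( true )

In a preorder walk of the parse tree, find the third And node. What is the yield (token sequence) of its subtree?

[Or [Or [Or [And [Not s]]] or [And [Not true]]] or [And [Not not [Not ( [Or [And [Not true]]] )]]]]

not ( true )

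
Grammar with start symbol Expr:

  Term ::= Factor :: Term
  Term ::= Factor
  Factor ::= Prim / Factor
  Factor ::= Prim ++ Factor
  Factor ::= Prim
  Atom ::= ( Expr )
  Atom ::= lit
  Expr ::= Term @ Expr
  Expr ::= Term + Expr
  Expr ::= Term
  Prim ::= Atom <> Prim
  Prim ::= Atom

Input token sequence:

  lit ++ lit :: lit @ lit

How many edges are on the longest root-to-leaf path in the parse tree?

[Expr [Term [Factor [Prim [Atom lit]] ++ [Factor [Prim [Atom lit]]]] :: [Term [Factor [Prim [Atom lit]]]]] @ [Expr [Term [Factor [Prim [Atom lit]]]]]]

6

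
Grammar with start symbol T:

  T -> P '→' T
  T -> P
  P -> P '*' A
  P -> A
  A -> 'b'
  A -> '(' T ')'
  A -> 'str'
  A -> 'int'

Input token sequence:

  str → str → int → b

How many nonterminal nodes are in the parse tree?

[T [P [A str]] → [T [P [A str]] → [T [P [A int]] → [T [P [A b]]]]]]

12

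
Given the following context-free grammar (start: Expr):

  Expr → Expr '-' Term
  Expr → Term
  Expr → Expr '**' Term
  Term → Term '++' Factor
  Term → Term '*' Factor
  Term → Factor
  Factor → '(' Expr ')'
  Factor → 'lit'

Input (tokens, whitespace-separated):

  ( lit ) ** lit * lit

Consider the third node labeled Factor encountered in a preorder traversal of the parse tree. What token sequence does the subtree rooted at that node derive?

lit

[Expr [Expr [Term [Factor ( [Expr [Term [Factor lit]]] )]]] ** [Term [Term [Factor lit]] * [Factor lit]]]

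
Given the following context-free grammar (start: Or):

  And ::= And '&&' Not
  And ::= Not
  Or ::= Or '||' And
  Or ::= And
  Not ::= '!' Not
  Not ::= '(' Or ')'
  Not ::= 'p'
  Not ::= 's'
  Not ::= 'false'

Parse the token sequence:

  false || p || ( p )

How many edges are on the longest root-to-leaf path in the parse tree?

6

[Or [Or [Or [And [Not false]]] || [And [Not p]]] || [And [Not ( [Or [And [Not p]]] )]]]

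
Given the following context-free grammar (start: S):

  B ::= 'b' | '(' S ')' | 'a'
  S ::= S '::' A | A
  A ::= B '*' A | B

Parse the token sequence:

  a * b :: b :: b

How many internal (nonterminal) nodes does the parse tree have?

[S [S [S [A [B a] * [A [B b]]]] :: [A [B b]]] :: [A [B b]]]

11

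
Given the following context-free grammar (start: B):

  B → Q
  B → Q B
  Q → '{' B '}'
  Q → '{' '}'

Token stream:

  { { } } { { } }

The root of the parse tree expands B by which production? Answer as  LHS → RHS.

[B [Q { [B [Q { }]] }] [B [Q { [B [Q { }]] }]]]

B → Q B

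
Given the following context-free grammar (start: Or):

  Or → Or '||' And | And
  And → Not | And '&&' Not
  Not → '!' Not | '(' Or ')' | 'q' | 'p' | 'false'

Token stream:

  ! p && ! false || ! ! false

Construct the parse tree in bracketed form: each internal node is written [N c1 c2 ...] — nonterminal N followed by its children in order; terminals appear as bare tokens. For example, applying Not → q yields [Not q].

Or
Or || And
And || And
And && Not || And
Not && Not || And
! Not && Not || And
! p && Not || And
! p && ! Not || And
! p && ! false || And
! p && ! false || Not
! p && ! false || ! Not
! p && ! false || ! ! Not
! p && ! false || ! ! false

[Or [Or [And [And [Not ! [Not p]]] && [Not ! [Not false]]]] || [And [Not ! [Not ! [Not false]]]]]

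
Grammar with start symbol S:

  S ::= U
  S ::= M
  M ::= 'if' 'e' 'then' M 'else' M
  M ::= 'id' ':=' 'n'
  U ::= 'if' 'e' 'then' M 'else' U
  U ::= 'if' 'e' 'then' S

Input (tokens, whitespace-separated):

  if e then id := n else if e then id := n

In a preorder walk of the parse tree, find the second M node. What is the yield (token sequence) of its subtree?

id := n

[S [U if e then [M id := n] else [U if e then [S [M id := n]]]]]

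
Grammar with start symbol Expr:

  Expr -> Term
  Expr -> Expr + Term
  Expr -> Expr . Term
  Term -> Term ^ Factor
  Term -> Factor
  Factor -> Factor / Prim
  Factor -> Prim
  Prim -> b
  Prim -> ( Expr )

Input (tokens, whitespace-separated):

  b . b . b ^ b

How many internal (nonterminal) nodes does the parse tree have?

15

[Expr [Expr [Expr [Term [Factor [Prim b]]]] . [Term [Factor [Prim b]]]] . [Term [Term [Factor [Prim b]]] ^ [Factor [Prim b]]]]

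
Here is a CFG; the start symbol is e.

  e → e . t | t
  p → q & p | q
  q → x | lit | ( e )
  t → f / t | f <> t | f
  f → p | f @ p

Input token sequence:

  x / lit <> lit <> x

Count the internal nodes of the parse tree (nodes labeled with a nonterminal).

[e [t [f [p [q x]]] / [t [f [p [q lit]]] <> [t [f [p [q lit]]] <> [t [f [p [q x]]]]]]]]

17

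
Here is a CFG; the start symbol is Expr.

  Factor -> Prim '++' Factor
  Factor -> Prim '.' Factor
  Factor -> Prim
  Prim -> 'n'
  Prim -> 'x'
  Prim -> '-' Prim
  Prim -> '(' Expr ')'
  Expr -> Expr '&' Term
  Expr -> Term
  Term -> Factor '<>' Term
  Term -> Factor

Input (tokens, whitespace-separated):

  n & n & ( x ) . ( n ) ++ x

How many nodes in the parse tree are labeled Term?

5

[Expr [Expr [Expr [Term [Factor [Prim n]]]] & [Term [Factor [Prim n]]]] & [Term [Factor [Prim ( [Expr [Term [Factor [Prim x]]]] )] . [Factor [Prim ( [Expr [Term [Factor [Prim n]]]] )] ++ [Factor [Prim x]]]]]]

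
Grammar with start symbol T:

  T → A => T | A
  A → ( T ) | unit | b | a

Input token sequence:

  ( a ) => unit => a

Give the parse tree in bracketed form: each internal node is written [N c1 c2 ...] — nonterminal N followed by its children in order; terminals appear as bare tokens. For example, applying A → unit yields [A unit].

T
A => T
( T ) => T
( A ) => T
( a ) => T
( a ) => A => T
( a ) => unit => T
( a ) => unit => A
( a ) => unit => a

[T [A ( [T [A a]] )] => [T [A unit] => [T [A a]]]]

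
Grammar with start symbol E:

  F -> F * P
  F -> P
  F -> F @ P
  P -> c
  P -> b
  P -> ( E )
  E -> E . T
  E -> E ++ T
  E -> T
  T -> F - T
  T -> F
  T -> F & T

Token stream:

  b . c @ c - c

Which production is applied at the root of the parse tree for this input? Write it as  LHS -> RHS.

E -> E . T

[E [E [T [F [P b]]]] . [T [F [F [P c]] @ [P c]] - [T [F [P c]]]]]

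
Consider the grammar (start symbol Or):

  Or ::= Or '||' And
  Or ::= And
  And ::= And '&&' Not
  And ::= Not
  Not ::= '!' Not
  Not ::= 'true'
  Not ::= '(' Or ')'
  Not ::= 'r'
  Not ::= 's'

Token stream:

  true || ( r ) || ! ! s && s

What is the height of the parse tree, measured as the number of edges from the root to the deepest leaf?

7

[Or [Or [Or [And [Not true]]] || [And [Not ( [Or [And [Not r]]] )]]] || [And [And [Not ! [Not ! [Not s]]]] && [Not s]]]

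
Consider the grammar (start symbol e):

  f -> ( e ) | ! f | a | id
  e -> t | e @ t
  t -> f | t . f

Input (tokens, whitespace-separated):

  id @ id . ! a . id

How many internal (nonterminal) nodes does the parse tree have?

11

[e [e [t [f id]]] @ [t [t [t [f id]] . [f ! [f a]]] . [f id]]]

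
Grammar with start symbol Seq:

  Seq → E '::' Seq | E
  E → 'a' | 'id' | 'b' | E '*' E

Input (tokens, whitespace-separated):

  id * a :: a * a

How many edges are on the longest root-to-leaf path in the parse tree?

[Seq [E [E id] * [E a]] :: [Seq [E [E a] * [E a]]]]

4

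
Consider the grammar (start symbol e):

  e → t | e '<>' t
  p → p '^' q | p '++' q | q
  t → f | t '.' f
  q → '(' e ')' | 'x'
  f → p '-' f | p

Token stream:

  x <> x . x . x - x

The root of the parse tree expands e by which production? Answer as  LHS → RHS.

e → e '<>' t

[e [e [t [f [p [q x]]]]] <> [t [t [t [f [p [q x]]]] . [f [p [q x]]]] . [f [p [q x]] - [f [p [q x]]]]]]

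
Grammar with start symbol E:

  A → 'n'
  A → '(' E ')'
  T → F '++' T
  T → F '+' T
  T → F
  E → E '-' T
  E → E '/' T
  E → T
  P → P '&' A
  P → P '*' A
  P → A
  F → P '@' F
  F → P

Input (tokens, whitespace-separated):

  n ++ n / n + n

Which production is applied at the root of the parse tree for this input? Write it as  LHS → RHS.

[E [E [T [F [P [A n]]] ++ [T [F [P [A n]]]]]] / [T [F [P [A n]]] + [T [F [P [A n]]]]]]

E → E '/' T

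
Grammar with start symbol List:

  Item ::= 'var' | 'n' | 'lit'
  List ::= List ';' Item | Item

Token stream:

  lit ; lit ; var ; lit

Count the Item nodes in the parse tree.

4

[List [List [List [List [Item lit]] ; [Item lit]] ; [Item var]] ; [Item lit]]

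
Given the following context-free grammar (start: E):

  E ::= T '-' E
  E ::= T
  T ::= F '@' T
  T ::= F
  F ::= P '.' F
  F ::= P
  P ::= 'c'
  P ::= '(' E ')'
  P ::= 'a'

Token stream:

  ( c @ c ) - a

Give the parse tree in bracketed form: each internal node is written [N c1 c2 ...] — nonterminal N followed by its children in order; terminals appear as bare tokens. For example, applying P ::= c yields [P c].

[E [T [F [P ( [E [T [F [P c]] @ [T [F [P c]]]]] )]]] - [E [T [F [P a]]]]]

E
T - E
F - E
P - E
( E ) - E
( T ) - E
( F @ T ) - E
( P @ T ) - E
( c @ T ) - E
( c @ F ) - E
( c @ P ) - E
( c @ c ) - E
( c @ c ) - T
( c @ c ) - F
( c @ c ) - P
( c @ c ) - a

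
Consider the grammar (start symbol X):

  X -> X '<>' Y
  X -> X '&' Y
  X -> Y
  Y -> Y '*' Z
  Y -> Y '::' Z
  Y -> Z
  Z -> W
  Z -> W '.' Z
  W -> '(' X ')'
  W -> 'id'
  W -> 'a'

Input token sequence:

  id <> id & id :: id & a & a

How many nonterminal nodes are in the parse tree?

[X [X [X [X [X [Y [Z [W id]]]] <> [Y [Z [W id]]]] & [Y [Y [Z [W id]]] :: [Z [W id]]]] & [Y [Z [W a]]]] & [Y [Z [W a]]]]

23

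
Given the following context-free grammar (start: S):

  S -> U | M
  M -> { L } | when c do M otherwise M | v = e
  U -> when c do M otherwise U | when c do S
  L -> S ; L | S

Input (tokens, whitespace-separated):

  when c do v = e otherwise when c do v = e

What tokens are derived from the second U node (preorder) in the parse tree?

when c do v = e

[S [U when c do [M v = e] otherwise [U when c do [S [M v = e]]]]]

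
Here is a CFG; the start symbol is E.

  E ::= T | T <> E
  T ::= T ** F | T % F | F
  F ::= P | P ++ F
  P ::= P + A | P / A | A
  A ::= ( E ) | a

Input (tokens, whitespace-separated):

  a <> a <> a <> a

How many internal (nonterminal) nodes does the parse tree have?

20

[E [T [F [P [A a]]]] <> [E [T [F [P [A a]]]] <> [E [T [F [P [A a]]]] <> [E [T [F [P [A a]]]]]]]]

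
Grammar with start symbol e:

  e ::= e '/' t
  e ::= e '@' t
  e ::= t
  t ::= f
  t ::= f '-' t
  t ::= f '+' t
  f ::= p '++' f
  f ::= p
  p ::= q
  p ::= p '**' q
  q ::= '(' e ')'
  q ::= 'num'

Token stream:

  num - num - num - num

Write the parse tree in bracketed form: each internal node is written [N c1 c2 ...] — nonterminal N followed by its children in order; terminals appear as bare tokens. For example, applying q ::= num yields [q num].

[e [t [f [p [q num]]] - [t [f [p [q num]]] - [t [f [p [q num]]] - [t [f [p [q num]]]]]]]]

e
t
f - t
p - t
q - t
num - t
num - f - t
num - p - t
num - q - t
num - num - t
num - num - f - t
num - num - p - t
num - num - q - t
num - num - num - t
num - num - num - f
num - num - num - p
num - num - num - q
num - num - num - num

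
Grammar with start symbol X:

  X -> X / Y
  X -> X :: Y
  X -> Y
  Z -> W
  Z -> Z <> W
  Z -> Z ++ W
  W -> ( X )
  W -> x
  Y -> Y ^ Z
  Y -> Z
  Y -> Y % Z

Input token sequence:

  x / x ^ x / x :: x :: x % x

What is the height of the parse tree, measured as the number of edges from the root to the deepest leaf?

[X [X [X [X [X [Y [Z [W x]]]] / [Y [Y [Z [W x]]] ^ [Z [W x]]]] / [Y [Z [W x]]]] :: [Y [Z [W x]]]] :: [Y [Y [Z [W x]]] % [Z [W x]]]]

8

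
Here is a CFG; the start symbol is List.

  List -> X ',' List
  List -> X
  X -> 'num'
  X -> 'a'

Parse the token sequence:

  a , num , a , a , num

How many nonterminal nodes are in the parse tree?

[List [X a] , [List [X num] , [List [X a] , [List [X a] , [List [X num]]]]]]

10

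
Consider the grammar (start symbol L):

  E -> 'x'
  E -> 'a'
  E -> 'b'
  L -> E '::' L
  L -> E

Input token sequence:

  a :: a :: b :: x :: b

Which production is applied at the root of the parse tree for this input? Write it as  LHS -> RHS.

[L [E a] :: [L [E a] :: [L [E b] :: [L [E x] :: [L [E b]]]]]]

L -> E '::' L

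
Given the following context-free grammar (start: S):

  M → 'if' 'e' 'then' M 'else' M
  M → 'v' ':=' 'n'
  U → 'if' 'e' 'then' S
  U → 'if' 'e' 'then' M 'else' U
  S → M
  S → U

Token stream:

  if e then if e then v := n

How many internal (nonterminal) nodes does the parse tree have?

6

[S [U if e then [S [U if e then [S [M v := n]]]]]]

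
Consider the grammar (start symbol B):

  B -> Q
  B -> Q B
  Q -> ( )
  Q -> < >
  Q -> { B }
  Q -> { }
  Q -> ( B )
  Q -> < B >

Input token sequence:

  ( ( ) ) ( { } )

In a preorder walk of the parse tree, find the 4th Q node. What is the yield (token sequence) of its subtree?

[B [Q ( [B [Q ( )]] )] [B [Q ( [B [Q { }]] )]]]

{ }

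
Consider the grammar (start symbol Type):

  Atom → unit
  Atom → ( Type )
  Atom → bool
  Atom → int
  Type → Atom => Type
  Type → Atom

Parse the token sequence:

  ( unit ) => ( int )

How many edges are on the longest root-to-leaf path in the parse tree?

5

[Type [Atom ( [Type [Atom unit]] )] => [Type [Atom ( [Type [Atom int]] )]]]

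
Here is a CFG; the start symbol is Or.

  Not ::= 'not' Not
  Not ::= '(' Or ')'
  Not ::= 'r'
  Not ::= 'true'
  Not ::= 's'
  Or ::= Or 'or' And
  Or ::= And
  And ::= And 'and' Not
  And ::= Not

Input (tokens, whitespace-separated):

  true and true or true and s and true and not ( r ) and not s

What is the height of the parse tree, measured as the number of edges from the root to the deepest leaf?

[Or [Or [And [And [Not true]] and [Not true]]] or [And [And [And [And [And [Not true]] and [Not s]] and [Not true]] and [Not not [Not ( [Or [And [Not r]]] )]]] and [Not not [Not s]]]]

8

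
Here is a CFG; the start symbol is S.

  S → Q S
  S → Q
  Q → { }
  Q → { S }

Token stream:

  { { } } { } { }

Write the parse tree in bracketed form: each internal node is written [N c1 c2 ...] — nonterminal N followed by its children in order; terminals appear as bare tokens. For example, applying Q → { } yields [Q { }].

[S [Q { [S [Q { }]] }] [S [Q { }] [S [Q { }]]]]

S
Q S
{ S } S
{ Q } S
{ { } } S
{ { } } Q S
{ { } } { } S
{ { } } { } Q
{ { } } { } { }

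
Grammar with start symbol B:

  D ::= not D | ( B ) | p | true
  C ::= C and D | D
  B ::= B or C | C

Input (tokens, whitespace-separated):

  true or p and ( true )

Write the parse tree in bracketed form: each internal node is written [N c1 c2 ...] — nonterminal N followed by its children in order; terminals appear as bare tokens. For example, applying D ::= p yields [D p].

B
B or C
C or C
D or C
true or C
true or C and D
true or D and D
true or p and D
true or p and ( B )
true or p and ( C )
true or p and ( D )
true or p and ( true )

[B [B [C [D true]]] or [C [C [D p]] and [D ( [B [C [D true]]] )]]]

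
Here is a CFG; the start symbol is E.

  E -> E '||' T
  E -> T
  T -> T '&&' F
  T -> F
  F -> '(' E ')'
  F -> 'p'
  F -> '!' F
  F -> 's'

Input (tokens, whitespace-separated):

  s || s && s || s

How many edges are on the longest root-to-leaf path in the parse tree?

[E [E [E [T [F s]]] || [T [T [F s]] && [F s]]] || [T [F s]]]

5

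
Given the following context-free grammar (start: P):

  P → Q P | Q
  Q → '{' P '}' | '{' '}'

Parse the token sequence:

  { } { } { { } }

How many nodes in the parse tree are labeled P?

4

[P [Q { }] [P [Q { }] [P [Q { [P [Q { }]] }]]]]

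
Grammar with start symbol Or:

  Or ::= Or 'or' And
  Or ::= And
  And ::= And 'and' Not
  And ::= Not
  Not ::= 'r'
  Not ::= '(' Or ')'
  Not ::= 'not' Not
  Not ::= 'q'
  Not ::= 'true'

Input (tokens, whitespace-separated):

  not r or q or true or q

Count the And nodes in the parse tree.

[Or [Or [Or [Or [And [Not not [Not r]]]] or [And [Not q]]] or [And [Not true]]] or [And [Not q]]]

4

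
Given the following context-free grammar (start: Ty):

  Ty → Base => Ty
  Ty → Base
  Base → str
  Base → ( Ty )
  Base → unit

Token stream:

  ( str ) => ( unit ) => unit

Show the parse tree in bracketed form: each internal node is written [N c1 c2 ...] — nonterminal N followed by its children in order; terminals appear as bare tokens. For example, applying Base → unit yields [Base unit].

[Ty [Base ( [Ty [Base str]] )] => [Ty [Base ( [Ty [Base unit]] )] => [Ty [Base unit]]]]

Ty
Base => Ty
( Ty ) => Ty
( Base ) => Ty
( str ) => Ty
( str ) => Base => Ty
( str ) => ( Ty ) => Ty
( str ) => ( Base ) => Ty
( str ) => ( unit ) => Ty
( str ) => ( unit ) => Base
( str ) => ( unit ) => unit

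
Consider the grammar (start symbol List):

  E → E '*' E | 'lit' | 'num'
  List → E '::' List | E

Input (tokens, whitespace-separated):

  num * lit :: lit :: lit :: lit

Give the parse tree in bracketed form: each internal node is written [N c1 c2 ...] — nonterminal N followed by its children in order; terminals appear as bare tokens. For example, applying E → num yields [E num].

[List [E [E num] * [E lit]] :: [List [E lit] :: [List [E lit] :: [List [E lit]]]]]

List
E :: List
E * E :: List
num * E :: List
num * lit :: List
num * lit :: E :: List
num * lit :: lit :: List
num * lit :: lit :: E :: List
num * lit :: lit :: lit :: List
num * lit :: lit :: lit :: E
num * lit :: lit :: lit :: lit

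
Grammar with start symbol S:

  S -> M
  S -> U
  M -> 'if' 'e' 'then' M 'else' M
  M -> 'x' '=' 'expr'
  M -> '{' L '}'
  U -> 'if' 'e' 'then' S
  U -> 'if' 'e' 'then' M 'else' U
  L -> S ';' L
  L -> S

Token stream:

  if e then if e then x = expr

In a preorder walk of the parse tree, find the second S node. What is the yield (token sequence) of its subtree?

if e then x = expr

[S [U if e then [S [U if e then [S [M x = expr]]]]]]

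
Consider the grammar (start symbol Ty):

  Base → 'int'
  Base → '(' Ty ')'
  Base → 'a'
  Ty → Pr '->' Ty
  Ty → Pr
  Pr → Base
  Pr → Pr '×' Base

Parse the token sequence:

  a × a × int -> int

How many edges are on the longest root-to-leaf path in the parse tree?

[Ty [Pr [Pr [Pr [Base a]] × [Base a]] × [Base int]] -> [Ty [Pr [Base int]]]]

5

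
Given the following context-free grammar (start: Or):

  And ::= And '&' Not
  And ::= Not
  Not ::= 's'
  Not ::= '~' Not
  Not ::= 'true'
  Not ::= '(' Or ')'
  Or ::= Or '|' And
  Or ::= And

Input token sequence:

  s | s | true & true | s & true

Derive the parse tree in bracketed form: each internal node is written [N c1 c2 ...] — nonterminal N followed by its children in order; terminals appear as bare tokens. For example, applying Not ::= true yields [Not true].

[Or [Or [Or [Or [And [Not s]]] | [And [Not s]]] | [And [And [Not true]] & [Not true]]] | [And [And [Not s]] & [Not true]]]

Or
Or | And
Or | And | And
Or | And | And | And
And | And | And | And
Not | And | And | And
s | And | And | And
s | Not | And | And
s | s | And | And
s | s | And & Not | And
s | s | Not & Not | And
s | s | true & Not | And
s | s | true & true | And
s | s | true & true | And & Not
s | s | true & true | Not & Not
s | s | true & true | s & Not
s | s | true & true | s & true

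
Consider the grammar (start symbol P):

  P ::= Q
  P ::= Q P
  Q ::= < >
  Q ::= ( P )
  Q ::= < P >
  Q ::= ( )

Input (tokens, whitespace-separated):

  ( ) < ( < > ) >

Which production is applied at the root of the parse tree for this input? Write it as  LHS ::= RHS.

P ::= Q P

[P [Q ( )] [P [Q < [P [Q ( [P [Q < >]] )]] >]]]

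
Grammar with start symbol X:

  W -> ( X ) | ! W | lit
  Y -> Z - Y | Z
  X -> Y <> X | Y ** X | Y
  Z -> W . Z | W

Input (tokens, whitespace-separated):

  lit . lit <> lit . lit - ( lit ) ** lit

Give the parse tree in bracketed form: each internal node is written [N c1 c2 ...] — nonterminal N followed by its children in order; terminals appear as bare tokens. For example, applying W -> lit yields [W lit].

[X [Y [Z [W lit] . [Z [W lit]]]] <> [X [Y [Z [W lit] . [Z [W lit]]] - [Y [Z [W ( [X [Y [Z [W lit]]]] )]]]] ** [X [Y [Z [W lit]]]]]]

X
Y <> X
Z <> X
W . Z <> X
lit . Z <> X
lit . W <> X
lit . lit <> X
lit . lit <> Y ** X
lit . lit <> Z - Y ** X
lit . lit <> W . Z - Y ** X
lit . lit <> lit . Z - Y ** X
lit . lit <> lit . W - Y ** X
lit . lit <> lit . lit - Y ** X
lit . lit <> lit . lit - Z ** X
lit . lit <> lit . lit - W ** X
lit . lit <> lit . lit - ( X ) ** X
lit . lit <> lit . lit - ( Y ) ** X
lit . lit <> lit . lit - ( Z ) ** X
lit . lit <> lit . lit - ( W ) ** X
lit . lit <> lit . lit - ( lit ) ** X
lit . lit <> lit . lit - ( lit ) ** Y
lit . lit <> lit . lit - ( lit ) ** Z
lit . lit <> lit . lit - ( lit ) ** W
lit . lit <> lit . lit - ( lit ) ** lit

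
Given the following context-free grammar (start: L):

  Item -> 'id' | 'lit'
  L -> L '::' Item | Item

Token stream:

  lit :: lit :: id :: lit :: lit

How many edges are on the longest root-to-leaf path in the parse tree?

[L [L [L [L [L [Item lit]] :: [Item lit]] :: [Item id]] :: [Item lit]] :: [Item lit]]

6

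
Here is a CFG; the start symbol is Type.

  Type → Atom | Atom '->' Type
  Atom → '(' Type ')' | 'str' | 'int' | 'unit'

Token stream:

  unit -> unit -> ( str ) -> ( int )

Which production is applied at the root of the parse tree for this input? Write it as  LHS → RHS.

[Type [Atom unit] -> [Type [Atom unit] -> [Type [Atom ( [Type [Atom str]] )] -> [Type [Atom ( [Type [Atom int]] )]]]]]

Type → Atom '->' Type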